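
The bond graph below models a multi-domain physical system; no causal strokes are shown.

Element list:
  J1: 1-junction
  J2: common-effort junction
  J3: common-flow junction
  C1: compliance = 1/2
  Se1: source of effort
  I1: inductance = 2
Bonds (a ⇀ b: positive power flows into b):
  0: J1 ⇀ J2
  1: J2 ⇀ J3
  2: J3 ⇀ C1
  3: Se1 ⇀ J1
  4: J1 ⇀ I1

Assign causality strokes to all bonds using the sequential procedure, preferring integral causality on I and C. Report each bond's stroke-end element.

β0 →J1
β1 →J2
β2 →J3
β3 →J1
β4 →I1

b3 →J1  (Se1 fixes effort; stroke away)
b2 →J3  (prefer integral on C1)
b1 →J2  (J3 needs exactly one f-in)
b0 →J1  (J2: bond 1 brought effort, rest push out)
b4 →I1  (J1: last free bond brings flow in)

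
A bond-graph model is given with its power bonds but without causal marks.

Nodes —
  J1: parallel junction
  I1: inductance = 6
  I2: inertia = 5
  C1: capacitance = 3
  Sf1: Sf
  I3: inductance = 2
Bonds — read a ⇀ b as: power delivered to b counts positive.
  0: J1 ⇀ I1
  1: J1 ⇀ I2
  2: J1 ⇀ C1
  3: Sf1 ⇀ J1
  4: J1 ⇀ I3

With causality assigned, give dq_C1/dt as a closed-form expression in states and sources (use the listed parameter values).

bond 3 stroke at Sf1  (Sf1 (Sf) sets flow on bond)
bond 0 stroke at I1  (I1 integral (f out))
bond 1 stroke at I2  (I2 integral (f out))
bond 2 stroke at J1  (C1 outputs effort q/C1)
bond 4 stroke at I3  (common-e at J1 fixed by 2)

dq_C1/dt = F_Sf1 - p_I1/6 - p_I2/5 - p_I3/2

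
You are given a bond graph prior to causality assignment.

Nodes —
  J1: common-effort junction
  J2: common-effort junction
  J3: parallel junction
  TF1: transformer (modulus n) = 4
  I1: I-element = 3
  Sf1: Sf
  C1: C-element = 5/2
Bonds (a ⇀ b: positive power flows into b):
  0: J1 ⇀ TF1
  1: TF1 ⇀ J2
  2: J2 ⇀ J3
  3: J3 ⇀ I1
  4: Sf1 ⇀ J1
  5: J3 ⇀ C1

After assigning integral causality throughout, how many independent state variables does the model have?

2  (C1, I1 all integral)

bond 4 →Sf1  (Sf1: flow source, stroke at near end)
bond 0 →J1  (only one effort-in slot at J1)
bond 1 →TF1  (TF1 one-in-one-out from 0)
bond 2 →J2  (J2 needs exactly one e-in)
bond 3 →I1  (I1 outputs flow p/I1)
bond 5 →J3  (J3: last free bond brings effort in)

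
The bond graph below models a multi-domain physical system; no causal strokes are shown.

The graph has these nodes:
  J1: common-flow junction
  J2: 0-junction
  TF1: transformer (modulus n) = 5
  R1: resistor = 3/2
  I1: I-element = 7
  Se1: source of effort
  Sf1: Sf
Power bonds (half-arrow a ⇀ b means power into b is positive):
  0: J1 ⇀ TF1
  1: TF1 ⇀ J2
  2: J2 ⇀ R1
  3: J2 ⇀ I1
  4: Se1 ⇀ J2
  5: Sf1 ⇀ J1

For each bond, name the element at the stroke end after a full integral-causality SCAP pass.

bond 0 →J1
bond 1 →TF1
bond 2 →R1
bond 3 →I1
bond 4 →J2
bond 5 →Sf1

#4 →J2  (Se1 (Se) sets effort on bond)
#5 →Sf1  (Sf1 (Sf) sets flow on bond)
#0 →J1  (J1 flow already set via bond 5)
#1 →TF1  (common-e at J2 fixed by 4)
#2 →R1  (common-e at J2 fixed by 4)
#3 →I1  (0-jn J2 has e-setter on 4)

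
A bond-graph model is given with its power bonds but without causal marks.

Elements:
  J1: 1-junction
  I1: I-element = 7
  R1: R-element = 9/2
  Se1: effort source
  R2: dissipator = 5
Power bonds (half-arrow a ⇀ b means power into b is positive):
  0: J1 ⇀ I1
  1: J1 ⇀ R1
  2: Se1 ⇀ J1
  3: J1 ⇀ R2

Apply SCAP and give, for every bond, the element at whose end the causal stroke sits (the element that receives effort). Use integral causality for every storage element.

β0 stroke at I1
β1 stroke at J1
β2 stroke at J1
β3 stroke at J1

b2 →J1  (Se1: effort source, stroke at far end)
b0 →I1  (prefer integral on I1)
b1 →J1  (common-f at J1 fixed by 0)
b3 →J1  (common-f at J1 fixed by 0)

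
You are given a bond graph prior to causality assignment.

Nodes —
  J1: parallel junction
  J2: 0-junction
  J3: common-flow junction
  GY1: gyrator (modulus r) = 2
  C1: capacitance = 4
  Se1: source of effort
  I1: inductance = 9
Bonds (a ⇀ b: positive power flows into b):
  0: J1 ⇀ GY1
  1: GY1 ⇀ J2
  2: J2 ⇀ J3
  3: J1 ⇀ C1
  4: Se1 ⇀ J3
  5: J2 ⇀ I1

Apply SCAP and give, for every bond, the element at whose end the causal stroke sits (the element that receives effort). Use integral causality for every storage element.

b0 →GY1
b1 →GY1
b2 →J2
b3 →J1
b4 →J3
b5 →I1

β4 |J3  (Se1 fixes effort; stroke away)
β2 |J2  (J3 needs exactly one f-in)
β1 |GY1  (J2: bond 2 brought effort, rest push out)
β5 |I1  (J2: bond 2 brought effort, rest push out)
β0 |GY1  (GY1 both-in/both-out from 1)
β3 |J1  (closing 0-jn rule on J1)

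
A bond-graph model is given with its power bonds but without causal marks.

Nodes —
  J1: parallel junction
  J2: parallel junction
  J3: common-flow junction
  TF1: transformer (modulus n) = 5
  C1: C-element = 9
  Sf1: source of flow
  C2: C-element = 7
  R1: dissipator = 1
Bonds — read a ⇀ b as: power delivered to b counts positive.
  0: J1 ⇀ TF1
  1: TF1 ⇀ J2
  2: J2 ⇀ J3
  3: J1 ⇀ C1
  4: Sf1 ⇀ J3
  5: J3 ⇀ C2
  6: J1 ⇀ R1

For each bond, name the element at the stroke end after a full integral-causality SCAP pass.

b0 stroke→TF1
b1 stroke→J2
b2 stroke→J3
b3 stroke→J1
b4 stroke→Sf1
b5 stroke→J3
b6 stroke→R1

β4 →Sf1  (source Sf1 imposes f)
β2 →J3  (1-jn J3 has f-setter on 4)
β5 →J3  (1-jn J3 has f-setter on 4)
β1 →J2  (only one effort-in slot at J2)
β0 →TF1  (TF TF1: opposite of bond 1)
β3 →J1  (C1 integral (e out))
β6 →R1  (common-e at J1 fixed by 3)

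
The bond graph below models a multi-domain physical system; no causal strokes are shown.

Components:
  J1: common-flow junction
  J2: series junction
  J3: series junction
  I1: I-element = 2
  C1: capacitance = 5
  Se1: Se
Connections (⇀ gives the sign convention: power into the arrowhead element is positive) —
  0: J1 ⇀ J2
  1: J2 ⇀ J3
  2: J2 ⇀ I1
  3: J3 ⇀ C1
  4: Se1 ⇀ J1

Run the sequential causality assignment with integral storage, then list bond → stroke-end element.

#4 stroke at J1  (source Se1 imposes e)
#0 stroke at J2  (J1: last free bond brings flow in)
#2 stroke at I1  (I1: I, integral causality)
#1 stroke at J2  (common-f at J2 fixed by 2)
#3 stroke at J3  (1-jn J3 has f-setter on 1)

b0 stroke→J2
b1 stroke→J2
b2 stroke→I1
b3 stroke→J3
b4 stroke→J1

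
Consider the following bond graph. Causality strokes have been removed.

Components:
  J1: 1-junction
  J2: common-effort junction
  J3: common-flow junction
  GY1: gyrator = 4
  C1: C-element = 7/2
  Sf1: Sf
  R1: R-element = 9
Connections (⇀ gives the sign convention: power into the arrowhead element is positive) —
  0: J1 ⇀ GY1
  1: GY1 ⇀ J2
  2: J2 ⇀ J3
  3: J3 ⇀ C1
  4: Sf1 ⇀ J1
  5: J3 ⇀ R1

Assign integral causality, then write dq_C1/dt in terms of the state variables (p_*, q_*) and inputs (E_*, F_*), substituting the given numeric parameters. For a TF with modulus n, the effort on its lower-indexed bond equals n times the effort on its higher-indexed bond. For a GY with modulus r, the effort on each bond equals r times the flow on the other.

#4 |Sf1  (Sf1 fixes flow; stroke at Sf1)
#0 |J1  (1-jn J1 has f-setter on 4)
#1 |J2  (GY GY1: same side as bond 0)
#2 |J3  (0-jn J2 has e-setter on 1)
#3 |J3  (C1 integral (e out))
#5 |R1  (J3: last free bond brings flow in)

dq_C1/dt = 4*F_Sf1/9 - 2*q_C1/63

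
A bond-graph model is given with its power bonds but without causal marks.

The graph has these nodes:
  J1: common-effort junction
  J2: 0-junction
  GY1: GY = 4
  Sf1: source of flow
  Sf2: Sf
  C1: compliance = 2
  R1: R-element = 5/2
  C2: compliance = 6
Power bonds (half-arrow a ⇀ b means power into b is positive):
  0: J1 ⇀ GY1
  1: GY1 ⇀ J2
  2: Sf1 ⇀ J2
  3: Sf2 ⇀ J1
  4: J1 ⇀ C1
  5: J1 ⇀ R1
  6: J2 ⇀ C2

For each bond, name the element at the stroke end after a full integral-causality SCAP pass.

β2 |Sf1  (source Sf1 imposes f)
β3 |Sf2  (source Sf2 imposes f)
β4 |J1  (C1: C, integral causality)
β0 |GY1  (0-jn J1 has e-setter on 4)
β5 |R1  (J1 effort already set via bond 4)
β1 |GY1  (GY GY1: same side as bond 0)
β6 |J2  (J2: last free bond brings effort in)

#0 stroke→GY1
#1 stroke→GY1
#2 stroke→Sf1
#3 stroke→Sf2
#4 stroke→J1
#5 stroke→R1
#6 stroke→J2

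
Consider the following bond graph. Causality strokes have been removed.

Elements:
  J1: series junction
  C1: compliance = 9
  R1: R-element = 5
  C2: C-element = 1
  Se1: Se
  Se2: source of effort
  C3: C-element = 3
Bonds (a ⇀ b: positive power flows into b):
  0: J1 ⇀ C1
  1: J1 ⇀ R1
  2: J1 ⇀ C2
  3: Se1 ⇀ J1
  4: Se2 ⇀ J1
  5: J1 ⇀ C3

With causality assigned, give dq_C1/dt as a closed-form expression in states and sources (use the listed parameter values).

dq_C1/dt = E_Se1/5 + E_Se2/5 - q_C1/45 - q_C2/5 - q_C3/15

β3 stroke at J1  (Se1: effort source, stroke at far end)
β4 stroke at J1  (source Se2 imposes e)
β0 stroke at J1  (prefer integral on C1)
β2 stroke at J1  (prefer integral on C2)
β5 stroke at J1  (C3 outputs effort q/C3)
β1 stroke at R1  (J1 needs exactly one f-in)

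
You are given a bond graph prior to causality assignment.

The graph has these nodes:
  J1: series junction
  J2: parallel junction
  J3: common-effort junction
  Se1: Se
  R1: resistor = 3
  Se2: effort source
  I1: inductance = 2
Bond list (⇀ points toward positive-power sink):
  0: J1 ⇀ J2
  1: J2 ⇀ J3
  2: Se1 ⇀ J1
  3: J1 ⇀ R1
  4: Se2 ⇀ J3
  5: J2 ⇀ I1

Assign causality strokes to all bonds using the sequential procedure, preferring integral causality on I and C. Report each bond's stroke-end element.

β2 stroke at J1  (Se1 fixes effort; stroke away)
β4 stroke at J3  (Se2: effort source, stroke at far end)
β1 stroke at J2  (J3: bond 4 brought effort, rest push out)
β0 stroke at J1  (J2 effort already set via bond 1)
β5 stroke at I1  (J2: bond 1 brought effort, rest push out)
β3 stroke at R1  (closing 1-jn rule on J1)

bond 0 |J1
bond 1 |J2
bond 2 |J1
bond 3 |R1
bond 4 |J3
bond 5 |I1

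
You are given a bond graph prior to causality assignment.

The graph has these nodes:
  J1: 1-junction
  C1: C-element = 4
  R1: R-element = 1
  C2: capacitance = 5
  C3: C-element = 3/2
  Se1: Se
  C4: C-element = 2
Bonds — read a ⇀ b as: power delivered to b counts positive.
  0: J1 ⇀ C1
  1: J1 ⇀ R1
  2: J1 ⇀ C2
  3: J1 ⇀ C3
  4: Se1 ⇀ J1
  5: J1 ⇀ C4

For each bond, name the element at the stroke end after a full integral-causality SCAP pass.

bond 4 stroke at J1  (Se1 (Se) sets effort on bond)
bond 0 stroke at J1  (C1 integral (e out))
bond 2 stroke at J1  (C2 outputs effort q/C2)
bond 3 stroke at J1  (C3 integral (e out))
bond 5 stroke at J1  (C4 outputs effort q/C4)
bond 1 stroke at R1  (J1: last free bond brings flow in)

bond 0 stroke at J1
bond 1 stroke at R1
bond 2 stroke at J1
bond 3 stroke at J1
bond 4 stroke at J1
bond 5 stroke at J1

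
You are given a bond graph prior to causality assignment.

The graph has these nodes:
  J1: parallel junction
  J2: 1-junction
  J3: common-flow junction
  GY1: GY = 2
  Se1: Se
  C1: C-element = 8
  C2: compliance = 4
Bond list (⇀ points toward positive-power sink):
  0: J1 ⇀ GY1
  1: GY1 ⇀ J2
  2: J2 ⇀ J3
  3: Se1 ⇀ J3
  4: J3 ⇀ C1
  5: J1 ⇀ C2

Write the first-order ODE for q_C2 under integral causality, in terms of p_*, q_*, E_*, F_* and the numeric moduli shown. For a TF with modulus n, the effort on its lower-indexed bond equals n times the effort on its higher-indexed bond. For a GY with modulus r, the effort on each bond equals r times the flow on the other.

β3 stroke→J3  (Se1 (Se) sets effort on bond)
β4 stroke→J3  (C1 outputs effort q/C1)
β2 stroke→J2  (closing 1-jn rule on J3)
β1 stroke→GY1  (J2: last free bond brings flow in)
β0 stroke→GY1  (GY GY1: same side as bond 1)
β5 stroke→J1  (J1: last free bond brings effort in)

dq_C2/dt = E_Se1/2 - q_C1/16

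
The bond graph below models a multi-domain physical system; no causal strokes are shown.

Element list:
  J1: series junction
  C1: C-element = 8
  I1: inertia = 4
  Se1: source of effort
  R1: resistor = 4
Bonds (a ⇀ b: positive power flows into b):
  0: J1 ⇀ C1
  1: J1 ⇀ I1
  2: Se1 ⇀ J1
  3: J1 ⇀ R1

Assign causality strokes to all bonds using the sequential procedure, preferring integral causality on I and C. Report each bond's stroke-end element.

b2 →J1  (Se1 fixes effort; stroke away)
b0 →J1  (C1 outputs effort q/C1)
b1 →I1  (prefer integral on I1)
b3 →J1  (1-jn J1 has f-setter on 1)

bond 0 →J1
bond 1 →I1
bond 2 →J1
bond 3 →J1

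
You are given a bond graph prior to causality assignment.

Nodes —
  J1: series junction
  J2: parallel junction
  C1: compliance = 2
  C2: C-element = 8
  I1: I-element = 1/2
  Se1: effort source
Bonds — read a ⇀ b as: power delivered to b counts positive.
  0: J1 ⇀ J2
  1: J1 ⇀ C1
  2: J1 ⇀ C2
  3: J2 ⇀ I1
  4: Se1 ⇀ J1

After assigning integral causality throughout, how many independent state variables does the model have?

3  (C1, C2, I1 all integral)

bond 4 stroke at J1  (Se1 fixes effort; stroke away)
bond 1 stroke at J1  (C1: C, integral causality)
bond 2 stroke at J1  (prefer integral on C2)
bond 0 stroke at J2  (only one flow-in slot at J1)
bond 3 stroke at I1  (common-e at J2 fixed by 0)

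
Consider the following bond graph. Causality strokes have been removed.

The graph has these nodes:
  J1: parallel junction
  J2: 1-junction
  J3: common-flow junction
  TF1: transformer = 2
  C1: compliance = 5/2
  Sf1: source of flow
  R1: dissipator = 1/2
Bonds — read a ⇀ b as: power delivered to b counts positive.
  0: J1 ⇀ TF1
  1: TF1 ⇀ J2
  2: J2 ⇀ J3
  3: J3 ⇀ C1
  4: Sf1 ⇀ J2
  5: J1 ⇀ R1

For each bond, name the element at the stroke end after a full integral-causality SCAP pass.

β4 |Sf1  (Sf1: flow source, stroke at near end)
β1 |J2  (J2 flow already set via bond 4)
β2 |J2  (1-jn J2 has f-setter on 4)
β3 |J3  (J3 flow already set via bond 2)
β0 |TF1  (TF1 one-in-one-out from 1)
β5 |J1  (J1: last free bond brings effort in)

bond 0 stroke→TF1
bond 1 stroke→J2
bond 2 stroke→J2
bond 3 stroke→J3
bond 4 stroke→Sf1
bond 5 stroke→J1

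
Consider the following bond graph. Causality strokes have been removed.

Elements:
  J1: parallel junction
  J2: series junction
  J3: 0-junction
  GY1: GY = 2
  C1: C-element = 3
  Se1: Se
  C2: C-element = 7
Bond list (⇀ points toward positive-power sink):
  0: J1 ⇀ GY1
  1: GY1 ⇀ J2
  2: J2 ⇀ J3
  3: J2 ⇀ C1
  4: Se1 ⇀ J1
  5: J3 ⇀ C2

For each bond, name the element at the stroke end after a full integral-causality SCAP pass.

b0 →GY1
b1 →GY1
b2 →J2
b3 →J2
b4 →J1
b5 →J3

b4 stroke→J1  (Se1 fixes effort; stroke away)
b0 stroke→GY1  (J1 effort already set via bond 4)
b1 stroke→GY1  (through GY1, causality inverts; strokes same side of GY1)
b2 stroke→J2  (1-jn J2 has f-setter on 1)
b3 stroke→J2  (J2: bond 1 brought flow, rest push out)
b5 stroke→J3  (closing 0-jn rule on J3)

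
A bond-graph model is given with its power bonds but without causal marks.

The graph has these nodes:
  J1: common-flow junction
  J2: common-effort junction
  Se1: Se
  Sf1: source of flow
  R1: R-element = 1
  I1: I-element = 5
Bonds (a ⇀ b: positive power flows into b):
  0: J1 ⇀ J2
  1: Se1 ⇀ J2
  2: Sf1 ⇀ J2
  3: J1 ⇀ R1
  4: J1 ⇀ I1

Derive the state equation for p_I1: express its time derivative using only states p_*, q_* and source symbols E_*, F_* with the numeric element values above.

dp_I1/dt = -E_Se1 - p_I1/5

β1 |J2  (Se1 fixes effort; stroke away)
β2 |Sf1  (Sf1 (Sf) sets flow on bond)
β0 |J1  (common-e at J2 fixed by 1)
β4 |I1  (I1 outputs flow p/I1)
β3 |J1  (J1: bond 4 brought flow, rest push out)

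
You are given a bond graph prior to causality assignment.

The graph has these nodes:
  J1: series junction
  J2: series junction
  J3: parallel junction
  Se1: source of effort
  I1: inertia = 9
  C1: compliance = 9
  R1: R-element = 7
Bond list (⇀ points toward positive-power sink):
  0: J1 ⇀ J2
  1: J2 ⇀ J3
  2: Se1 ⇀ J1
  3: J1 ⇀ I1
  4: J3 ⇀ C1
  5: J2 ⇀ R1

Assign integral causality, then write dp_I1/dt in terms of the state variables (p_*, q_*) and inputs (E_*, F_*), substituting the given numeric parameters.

dp_I1/dt = E_Se1 - 7*p_I1/9 - q_C1/9

β2 stroke at J1  (Se1 fixes effort; stroke away)
β3 stroke at I1  (I1 outputs flow p/I1)
β0 stroke at J1  (J1: bond 3 brought flow, rest push out)
β1 stroke at J2  (J2 flow already set via bond 0)
β5 stroke at J2  (common-f at J2 fixed by 0)
β4 stroke at J3  (J3: last free bond brings effort in)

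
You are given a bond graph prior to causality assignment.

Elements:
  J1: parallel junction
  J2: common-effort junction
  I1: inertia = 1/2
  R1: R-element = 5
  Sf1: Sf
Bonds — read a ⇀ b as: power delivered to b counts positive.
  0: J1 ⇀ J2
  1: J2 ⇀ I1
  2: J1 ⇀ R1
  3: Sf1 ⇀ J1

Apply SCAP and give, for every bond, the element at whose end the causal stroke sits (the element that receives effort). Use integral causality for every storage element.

b3 →Sf1  (source Sf1 imposes f)
b1 →I1  (I1 outputs flow p/I1)
b0 →J2  (J2: last free bond brings effort in)
b2 →J1  (only one effort-in slot at J1)

β0 →J2
β1 →I1
β2 →J1
β3 →Sf1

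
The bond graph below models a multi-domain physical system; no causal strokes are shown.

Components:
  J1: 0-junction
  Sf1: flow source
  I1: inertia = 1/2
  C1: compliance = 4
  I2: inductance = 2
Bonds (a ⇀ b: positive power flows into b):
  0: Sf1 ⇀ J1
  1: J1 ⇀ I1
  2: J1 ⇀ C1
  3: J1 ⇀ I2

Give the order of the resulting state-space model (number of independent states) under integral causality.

#0 |Sf1  (Sf1 (Sf) sets flow on bond)
#1 |I1  (prefer integral on I1)
#2 |J1  (C1: C, integral causality)
#3 |I2  (J1 effort already set via bond 2)

3  (C1, I1, I2 all integral)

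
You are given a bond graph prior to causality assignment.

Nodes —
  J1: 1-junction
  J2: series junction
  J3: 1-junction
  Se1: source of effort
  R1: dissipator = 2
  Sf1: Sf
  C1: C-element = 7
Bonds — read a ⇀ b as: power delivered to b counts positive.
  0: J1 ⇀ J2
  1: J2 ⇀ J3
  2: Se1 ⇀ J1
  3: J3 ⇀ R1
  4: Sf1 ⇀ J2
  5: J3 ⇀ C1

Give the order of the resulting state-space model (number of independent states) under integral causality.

bond 2 stroke at J1  (Se1: effort source, stroke at far end)
bond 4 stroke at Sf1  (Sf1 (Sf) sets flow on bond)
bond 0 stroke at J2  (only one flow-in slot at J1)
bond 1 stroke at J2  (J2: bond 4 brought flow, rest push out)
bond 3 stroke at J3  (J3: bond 1 brought flow, rest push out)
bond 5 stroke at J3  (J3 flow already set via bond 1)

1  (C1 all integral)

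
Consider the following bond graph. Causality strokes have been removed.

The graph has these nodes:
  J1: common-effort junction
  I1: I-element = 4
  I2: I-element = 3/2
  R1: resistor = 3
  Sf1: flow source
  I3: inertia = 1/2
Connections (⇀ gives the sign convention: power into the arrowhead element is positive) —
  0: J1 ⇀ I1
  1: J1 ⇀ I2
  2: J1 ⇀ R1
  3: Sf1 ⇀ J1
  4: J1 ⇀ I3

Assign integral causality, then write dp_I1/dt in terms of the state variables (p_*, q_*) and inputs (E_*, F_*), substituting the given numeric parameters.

dp_I1/dt = 3*F_Sf1 - 3*p_I1/4 - 2*p_I2 - 6*p_I3

b3 |Sf1  (Sf1 fixes flow; stroke at Sf1)
b0 |I1  (I1 integral (f out))
b1 |I2  (prefer integral on I2)
b4 |I3  (I3 outputs flow p/I3)
b2 |J1  (only one effort-in slot at J1)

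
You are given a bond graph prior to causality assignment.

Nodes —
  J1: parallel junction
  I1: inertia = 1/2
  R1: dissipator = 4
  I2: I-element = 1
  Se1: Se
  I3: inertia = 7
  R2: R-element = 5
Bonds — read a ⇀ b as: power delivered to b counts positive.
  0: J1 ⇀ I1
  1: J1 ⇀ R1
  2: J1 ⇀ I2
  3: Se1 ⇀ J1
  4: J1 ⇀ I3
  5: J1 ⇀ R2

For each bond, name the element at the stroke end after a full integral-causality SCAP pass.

β0 →I1
β1 →R1
β2 →I2
β3 →J1
β4 →I3
β5 →R2

#3 stroke at J1  (Se1 (Se) sets effort on bond)
#0 stroke at I1  (0-jn J1 has e-setter on 3)
#1 stroke at R1  (0-jn J1 has e-setter on 3)
#2 stroke at I2  (J1: bond 3 brought effort, rest push out)
#4 stroke at I3  (0-jn J1 has e-setter on 3)
#5 stroke at R2  (J1: bond 3 brought effort, rest push out)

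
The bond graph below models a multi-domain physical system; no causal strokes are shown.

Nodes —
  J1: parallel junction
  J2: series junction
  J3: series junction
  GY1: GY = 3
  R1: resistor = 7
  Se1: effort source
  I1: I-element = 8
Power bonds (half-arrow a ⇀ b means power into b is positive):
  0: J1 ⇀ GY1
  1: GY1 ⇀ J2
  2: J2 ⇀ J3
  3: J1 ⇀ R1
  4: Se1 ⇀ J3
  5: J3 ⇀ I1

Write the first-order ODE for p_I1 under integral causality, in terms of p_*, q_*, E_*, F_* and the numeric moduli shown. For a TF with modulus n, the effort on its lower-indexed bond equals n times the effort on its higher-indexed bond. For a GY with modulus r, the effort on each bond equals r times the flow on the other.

b4 stroke at J3  (Se1 (Se) sets effort on bond)
b5 stroke at I1  (prefer integral on I1)
b2 stroke at J3  (J3 flow already set via bond 5)
b1 stroke at J2  (J2 flow already set via bond 2)
b0 stroke at J1  (GY1 both-in/both-out from 1)
b3 stroke at R1  (J1 effort already set via bond 0)

dp_I1/dt = E_Se1 - 9*p_I1/56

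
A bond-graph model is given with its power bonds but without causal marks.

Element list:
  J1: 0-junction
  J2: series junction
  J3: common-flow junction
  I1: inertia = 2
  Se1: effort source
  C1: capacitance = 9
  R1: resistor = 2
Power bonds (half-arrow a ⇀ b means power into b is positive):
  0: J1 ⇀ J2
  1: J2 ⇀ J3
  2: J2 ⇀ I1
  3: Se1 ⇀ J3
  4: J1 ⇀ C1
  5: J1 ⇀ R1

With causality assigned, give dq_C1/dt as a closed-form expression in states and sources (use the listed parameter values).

b3 stroke→J3  (Se1: effort source, stroke at far end)
b1 stroke→J2  (J3: last free bond brings flow in)
b2 stroke→I1  (I1: I, integral causality)
b0 stroke→J2  (1-jn J2 has f-setter on 2)
b4 stroke→J1  (C1: C, integral causality)
b5 stroke→R1  (J1: bond 4 brought effort, rest push out)

dq_C1/dt = -p_I1/2 - q_C1/18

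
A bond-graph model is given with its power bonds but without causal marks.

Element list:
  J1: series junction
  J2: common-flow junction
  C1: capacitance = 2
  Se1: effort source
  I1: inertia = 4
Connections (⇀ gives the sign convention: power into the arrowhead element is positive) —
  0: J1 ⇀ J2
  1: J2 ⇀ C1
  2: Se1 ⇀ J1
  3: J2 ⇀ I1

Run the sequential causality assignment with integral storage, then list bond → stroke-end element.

bond 2 stroke at J1  (Se1 fixes effort; stroke away)
bond 0 stroke at J2  (closing 1-jn rule on J1)
bond 1 stroke at J2  (C1 integral (e out))
bond 3 stroke at I1  (J2 needs exactly one f-in)

β0 |J2
β1 |J2
β2 |J1
β3 |I1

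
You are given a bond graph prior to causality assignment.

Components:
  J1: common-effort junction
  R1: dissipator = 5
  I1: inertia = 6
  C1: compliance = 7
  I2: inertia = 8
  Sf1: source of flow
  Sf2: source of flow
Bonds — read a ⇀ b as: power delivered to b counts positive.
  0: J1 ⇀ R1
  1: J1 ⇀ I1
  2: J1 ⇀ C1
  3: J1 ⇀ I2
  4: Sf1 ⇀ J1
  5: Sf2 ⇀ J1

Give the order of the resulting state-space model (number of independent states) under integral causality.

bond 4 |Sf1  (Sf1 (Sf) sets flow on bond)
bond 5 |Sf2  (Sf2: flow source, stroke at near end)
bond 1 |I1  (I1 outputs flow p/I1)
bond 2 |J1  (C1 outputs effort q/C1)
bond 0 |R1  (J1: bond 2 brought effort, rest push out)
bond 3 |I2  (J1: bond 2 brought effort, rest push out)

3  (C1, I1, I2 all integral)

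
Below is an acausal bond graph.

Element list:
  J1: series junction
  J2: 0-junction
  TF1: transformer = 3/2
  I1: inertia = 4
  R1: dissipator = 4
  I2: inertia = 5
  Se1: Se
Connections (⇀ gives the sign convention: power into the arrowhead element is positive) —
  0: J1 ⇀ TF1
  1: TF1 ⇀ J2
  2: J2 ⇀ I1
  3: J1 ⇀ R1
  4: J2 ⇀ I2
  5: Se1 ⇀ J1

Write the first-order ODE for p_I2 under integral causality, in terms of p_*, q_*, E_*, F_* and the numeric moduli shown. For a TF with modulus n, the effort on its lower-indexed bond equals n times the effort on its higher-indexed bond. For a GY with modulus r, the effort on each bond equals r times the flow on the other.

dp_I2/dt = 2*E_Se1/3 - 4*p_I1/9 - 16*p_I2/45

b5 stroke at J1  (Se1 fixes effort; stroke away)
b2 stroke at I1  (I1: I, integral causality)
b4 stroke at I2  (I2 integral (f out))
b1 stroke at J2  (J2: last free bond brings effort in)
b0 stroke at TF1  (TF1: transformer flips bond 1)
b3 stroke at J1  (J1 flow already set via bond 0)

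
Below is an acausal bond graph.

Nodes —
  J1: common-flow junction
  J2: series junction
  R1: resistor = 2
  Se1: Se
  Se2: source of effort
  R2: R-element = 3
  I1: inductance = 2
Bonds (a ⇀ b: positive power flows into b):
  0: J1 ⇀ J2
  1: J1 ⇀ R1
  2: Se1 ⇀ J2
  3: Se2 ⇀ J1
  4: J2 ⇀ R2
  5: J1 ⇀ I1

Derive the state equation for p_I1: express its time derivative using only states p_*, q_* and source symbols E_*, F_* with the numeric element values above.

dp_I1/dt = E_Se1 + E_Se2 - 5*p_I1/2

#2 |J2  (Se1 (Se) sets effort on bond)
#3 |J1  (Se2 fixes effort; stroke away)
#5 |I1  (I1: I, integral causality)
#0 |J1  (1-jn J1 has f-setter on 5)
#1 |J1  (J1 flow already set via bond 5)
#4 |J2  (common-f at J2 fixed by 0)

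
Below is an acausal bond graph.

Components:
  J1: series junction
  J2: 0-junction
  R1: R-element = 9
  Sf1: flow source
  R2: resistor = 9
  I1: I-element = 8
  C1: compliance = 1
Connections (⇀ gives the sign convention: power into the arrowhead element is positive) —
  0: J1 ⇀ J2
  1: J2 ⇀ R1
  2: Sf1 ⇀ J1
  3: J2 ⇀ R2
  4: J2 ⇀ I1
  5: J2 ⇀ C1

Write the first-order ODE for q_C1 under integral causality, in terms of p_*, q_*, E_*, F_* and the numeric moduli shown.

dq_C1/dt = F_Sf1 - p_I1/8 - 2*q_C1/9

β2 |Sf1  (Sf1: flow source, stroke at near end)
β0 |J1  (1-jn J1 has f-setter on 2)
β4 |I1  (I1 integral (f out))
β5 |J2  (C1 integral (e out))
β1 |R1  (common-e at J2 fixed by 5)
β3 |R2  (J2: bond 5 brought effort, rest push out)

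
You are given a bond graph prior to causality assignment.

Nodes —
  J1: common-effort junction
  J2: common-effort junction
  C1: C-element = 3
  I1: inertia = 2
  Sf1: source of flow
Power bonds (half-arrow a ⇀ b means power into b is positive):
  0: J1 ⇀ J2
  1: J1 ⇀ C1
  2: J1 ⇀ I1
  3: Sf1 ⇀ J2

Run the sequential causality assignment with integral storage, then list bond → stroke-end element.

β0 |J2
β1 |J1
β2 |I1
β3 |Sf1

bond 3 stroke→Sf1  (Sf1: flow source, stroke at near end)
bond 0 stroke→J2  (closing 0-jn rule on J2)
bond 1 stroke→J1  (C1 outputs effort q/C1)
bond 2 stroke→I1  (common-e at J1 fixed by 1)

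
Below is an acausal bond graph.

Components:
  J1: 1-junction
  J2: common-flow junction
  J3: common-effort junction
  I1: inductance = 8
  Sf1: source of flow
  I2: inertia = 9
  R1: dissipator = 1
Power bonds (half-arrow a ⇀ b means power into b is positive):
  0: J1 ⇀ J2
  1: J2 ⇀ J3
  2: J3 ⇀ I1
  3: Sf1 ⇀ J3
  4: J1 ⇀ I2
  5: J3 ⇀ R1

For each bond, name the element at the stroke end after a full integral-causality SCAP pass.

#3 stroke at Sf1  (Sf1 fixes flow; stroke at Sf1)
#2 stroke at I1  (I1: I, integral causality)
#4 stroke at I2  (I2 integral (f out))
#0 stroke at J1  (J1: bond 4 brought flow, rest push out)
#1 stroke at J2  (J2 flow already set via bond 0)
#5 stroke at J3  (only one effort-in slot at J3)

β0 →J1
β1 →J2
β2 →I1
β3 →Sf1
β4 →I2
β5 →J3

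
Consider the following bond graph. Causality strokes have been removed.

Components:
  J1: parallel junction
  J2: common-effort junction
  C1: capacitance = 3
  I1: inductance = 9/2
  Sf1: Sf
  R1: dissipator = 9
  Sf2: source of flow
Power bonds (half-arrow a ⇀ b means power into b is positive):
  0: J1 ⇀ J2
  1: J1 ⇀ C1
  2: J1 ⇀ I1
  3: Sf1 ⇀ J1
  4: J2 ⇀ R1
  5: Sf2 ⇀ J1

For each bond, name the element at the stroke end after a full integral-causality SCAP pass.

β0 →J2
β1 →J1
β2 →I1
β3 →Sf1
β4 →R1
β5 →Sf2

β3 stroke at Sf1  (source Sf1 imposes f)
β5 stroke at Sf2  (source Sf2 imposes f)
β1 stroke at J1  (C1: C, integral causality)
β0 stroke at J2  (J1 effort already set via bond 1)
β2 stroke at I1  (J1: bond 1 brought effort, rest push out)
β4 stroke at R1  (J2 effort already set via bond 0)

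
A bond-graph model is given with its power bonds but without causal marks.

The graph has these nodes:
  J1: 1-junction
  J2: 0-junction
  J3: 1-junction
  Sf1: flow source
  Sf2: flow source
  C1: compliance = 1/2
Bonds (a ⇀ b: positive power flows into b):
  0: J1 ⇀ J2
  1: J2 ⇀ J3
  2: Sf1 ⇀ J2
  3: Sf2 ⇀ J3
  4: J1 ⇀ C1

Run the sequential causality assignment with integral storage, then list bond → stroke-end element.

bond 2 stroke at Sf1  (Sf1: flow source, stroke at near end)
bond 3 stroke at Sf2  (source Sf2 imposes f)
bond 1 stroke at J3  (J3: bond 3 brought flow, rest push out)
bond 0 stroke at J2  (J2: last free bond brings effort in)
bond 4 stroke at J1  (1-jn J1 has f-setter on 0)

b0 →J2
b1 →J3
b2 →Sf1
b3 →Sf2
b4 →J1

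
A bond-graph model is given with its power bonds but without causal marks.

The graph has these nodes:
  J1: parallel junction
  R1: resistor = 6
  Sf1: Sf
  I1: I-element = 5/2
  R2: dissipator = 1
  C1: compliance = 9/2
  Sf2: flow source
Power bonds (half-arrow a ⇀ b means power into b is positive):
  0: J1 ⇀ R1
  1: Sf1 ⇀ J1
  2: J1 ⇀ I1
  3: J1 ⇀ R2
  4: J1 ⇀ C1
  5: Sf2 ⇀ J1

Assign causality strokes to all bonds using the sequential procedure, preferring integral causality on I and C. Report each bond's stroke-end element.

β1 →Sf1  (Sf1 (Sf) sets flow on bond)
β5 →Sf2  (Sf2 (Sf) sets flow on bond)
β2 →I1  (I1 outputs flow p/I1)
β4 →J1  (C1 integral (e out))
β0 →R1  (J1 effort already set via bond 4)
β3 →R2  (J1: bond 4 brought effort, rest push out)

b0 |R1
b1 |Sf1
b2 |I1
b3 |R2
b4 |J1
b5 |Sf2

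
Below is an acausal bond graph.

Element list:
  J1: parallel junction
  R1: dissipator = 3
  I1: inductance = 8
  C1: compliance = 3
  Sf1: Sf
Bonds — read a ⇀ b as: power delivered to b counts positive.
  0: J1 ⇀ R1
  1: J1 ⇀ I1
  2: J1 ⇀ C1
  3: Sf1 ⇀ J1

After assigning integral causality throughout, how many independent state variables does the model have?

2  (C1, I1 all integral)

#3 stroke→Sf1  (source Sf1 imposes f)
#1 stroke→I1  (I1 integral (f out))
#2 stroke→J1  (prefer integral on C1)
#0 stroke→R1  (common-e at J1 fixed by 2)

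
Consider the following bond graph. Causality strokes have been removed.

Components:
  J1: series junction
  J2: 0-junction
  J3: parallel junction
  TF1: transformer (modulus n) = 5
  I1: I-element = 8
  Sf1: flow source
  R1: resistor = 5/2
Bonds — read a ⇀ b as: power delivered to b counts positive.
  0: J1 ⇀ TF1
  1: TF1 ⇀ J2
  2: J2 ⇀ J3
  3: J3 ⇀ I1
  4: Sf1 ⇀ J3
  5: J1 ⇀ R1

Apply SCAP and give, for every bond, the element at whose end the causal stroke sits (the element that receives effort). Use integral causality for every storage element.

b4 stroke at Sf1  (Sf1 (Sf) sets flow on bond)
b3 stroke at I1  (prefer integral on I1)
b2 stroke at J3  (J3 needs exactly one e-in)
b1 stroke at J2  (closing 0-jn rule on J2)
b0 stroke at TF1  (TF TF1: opposite of bond 1)
b5 stroke at J1  (J1 flow already set via bond 0)

bond 0 stroke→TF1
bond 1 stroke→J2
bond 2 stroke→J3
bond 3 stroke→I1
bond 4 stroke→Sf1
bond 5 stroke→J1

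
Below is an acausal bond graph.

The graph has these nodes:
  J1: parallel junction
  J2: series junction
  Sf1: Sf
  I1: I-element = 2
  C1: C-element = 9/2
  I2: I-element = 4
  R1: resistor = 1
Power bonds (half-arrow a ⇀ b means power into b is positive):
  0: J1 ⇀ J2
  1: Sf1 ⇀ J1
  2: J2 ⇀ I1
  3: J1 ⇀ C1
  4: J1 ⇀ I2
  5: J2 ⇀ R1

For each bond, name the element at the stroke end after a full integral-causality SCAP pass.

β0 stroke at J2
β1 stroke at Sf1
β2 stroke at I1
β3 stroke at J1
β4 stroke at I2
β5 stroke at J2

β1 |Sf1  (Sf1 (Sf) sets flow on bond)
β2 |I1  (I1: I, integral causality)
β0 |J2  (1-jn J2 has f-setter on 2)
β5 |J2  (J2 flow already set via bond 2)
β3 |J1  (C1: C, integral causality)
β4 |I2  (J1 effort already set via bond 3)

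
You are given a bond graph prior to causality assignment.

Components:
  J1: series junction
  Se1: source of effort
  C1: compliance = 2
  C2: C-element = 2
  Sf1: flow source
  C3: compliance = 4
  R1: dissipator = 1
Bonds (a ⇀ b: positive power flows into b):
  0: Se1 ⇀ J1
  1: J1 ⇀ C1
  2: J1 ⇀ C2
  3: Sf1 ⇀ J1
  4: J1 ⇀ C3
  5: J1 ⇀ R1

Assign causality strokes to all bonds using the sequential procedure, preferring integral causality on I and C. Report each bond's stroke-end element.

#0 →J1
#1 →J1
#2 →J1
#3 →Sf1
#4 →J1
#5 →J1

β0 stroke→J1  (Se1: effort source, stroke at far end)
β3 stroke→Sf1  (source Sf1 imposes f)
β1 stroke→J1  (common-f at J1 fixed by 3)
β2 stroke→J1  (J1 flow already set via bond 3)
β4 stroke→J1  (1-jn J1 has f-setter on 3)
β5 stroke→J1  (1-jn J1 has f-setter on 3)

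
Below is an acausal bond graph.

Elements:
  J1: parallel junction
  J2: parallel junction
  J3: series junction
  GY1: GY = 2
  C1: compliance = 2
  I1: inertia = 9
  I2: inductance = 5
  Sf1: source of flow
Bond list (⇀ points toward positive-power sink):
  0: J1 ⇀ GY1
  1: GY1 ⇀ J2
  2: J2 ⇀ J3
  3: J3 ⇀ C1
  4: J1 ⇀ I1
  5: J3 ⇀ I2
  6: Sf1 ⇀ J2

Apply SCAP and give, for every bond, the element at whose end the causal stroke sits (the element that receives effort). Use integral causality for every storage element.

b0 stroke at J1
b1 stroke at J2
b2 stroke at J3
b3 stroke at J3
b4 stroke at I1
b5 stroke at I2
b6 stroke at Sf1

b6 |Sf1  (Sf1 fixes flow; stroke at Sf1)
b3 |J3  (C1 outputs effort q/C1)
b4 |I1  (I1 outputs flow p/I1)
b0 |J1  (closing 0-jn rule on J1)
b1 |J2  (through GY1, causality inverts; strokes same side of GY1)
b2 |J3  (J2 effort already set via bond 1)
b5 |I2  (J3 needs exactly one f-in)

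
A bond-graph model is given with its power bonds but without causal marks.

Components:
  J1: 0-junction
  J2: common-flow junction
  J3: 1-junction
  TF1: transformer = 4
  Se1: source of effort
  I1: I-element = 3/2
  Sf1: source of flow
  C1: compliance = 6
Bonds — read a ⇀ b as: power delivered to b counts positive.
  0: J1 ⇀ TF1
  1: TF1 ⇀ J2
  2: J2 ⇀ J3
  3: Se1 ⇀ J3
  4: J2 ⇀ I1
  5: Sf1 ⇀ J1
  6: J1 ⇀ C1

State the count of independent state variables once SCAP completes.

b3 stroke→J3  (Se1: effort source, stroke at far end)
b5 stroke→Sf1  (Sf1: flow source, stroke at near end)
b2 stroke→J2  (only one flow-in slot at J3)
b4 stroke→I1  (prefer integral on I1)
b1 stroke→J2  (J2: bond 4 brought flow, rest push out)
b0 stroke→TF1  (through TF1, causality passes straight; one stroke at TF1)
b6 stroke→J1  (J1 needs exactly one e-in)

2  (C1, I1 all integral)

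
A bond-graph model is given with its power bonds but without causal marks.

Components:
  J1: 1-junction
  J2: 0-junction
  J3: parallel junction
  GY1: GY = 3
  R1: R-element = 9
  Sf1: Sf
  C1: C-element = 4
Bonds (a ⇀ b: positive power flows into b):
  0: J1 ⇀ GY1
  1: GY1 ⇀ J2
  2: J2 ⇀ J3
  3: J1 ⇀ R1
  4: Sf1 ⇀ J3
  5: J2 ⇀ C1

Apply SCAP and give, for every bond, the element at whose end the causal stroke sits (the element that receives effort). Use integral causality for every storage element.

β0 →GY1
β1 →GY1
β2 →J3
β3 →J1
β4 →Sf1
β5 →J2

b4 stroke at Sf1  (Sf1 (Sf) sets flow on bond)
b2 stroke at J3  (closing 0-jn rule on J3)
b5 stroke at J2  (C1: C, integral causality)
b1 stroke at GY1  (common-e at J2 fixed by 5)
b0 stroke at GY1  (GY1 both-in/both-out from 1)
b3 stroke at J1  (common-f at J1 fixed by 0)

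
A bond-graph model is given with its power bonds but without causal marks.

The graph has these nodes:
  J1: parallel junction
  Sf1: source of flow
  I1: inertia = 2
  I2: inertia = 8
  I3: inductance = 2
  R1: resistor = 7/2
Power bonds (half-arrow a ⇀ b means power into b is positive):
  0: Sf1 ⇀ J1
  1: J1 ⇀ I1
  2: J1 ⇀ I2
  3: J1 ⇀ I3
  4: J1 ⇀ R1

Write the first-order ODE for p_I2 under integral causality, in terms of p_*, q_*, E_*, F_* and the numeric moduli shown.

dp_I2/dt = 7*F_Sf1/2 - 7*p_I1/4 - 7*p_I2/16 - 7*p_I3/4

#0 →Sf1  (Sf1 (Sf) sets flow on bond)
#1 →I1  (I1 integral (f out))
#2 →I2  (prefer integral on I2)
#3 →I3  (prefer integral on I3)
#4 →J1  (closing 0-jn rule on J1)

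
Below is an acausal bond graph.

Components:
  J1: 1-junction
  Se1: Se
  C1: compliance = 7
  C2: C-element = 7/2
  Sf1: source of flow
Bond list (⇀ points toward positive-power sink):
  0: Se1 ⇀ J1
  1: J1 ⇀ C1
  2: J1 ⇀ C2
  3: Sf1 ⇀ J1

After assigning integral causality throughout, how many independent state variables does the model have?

bond 0 stroke→J1  (source Se1 imposes e)
bond 3 stroke→Sf1  (source Sf1 imposes f)
bond 1 stroke→J1  (1-jn J1 has f-setter on 3)
bond 2 stroke→J1  (J1: bond 3 brought flow, rest push out)

2  (C1, C2 all integral)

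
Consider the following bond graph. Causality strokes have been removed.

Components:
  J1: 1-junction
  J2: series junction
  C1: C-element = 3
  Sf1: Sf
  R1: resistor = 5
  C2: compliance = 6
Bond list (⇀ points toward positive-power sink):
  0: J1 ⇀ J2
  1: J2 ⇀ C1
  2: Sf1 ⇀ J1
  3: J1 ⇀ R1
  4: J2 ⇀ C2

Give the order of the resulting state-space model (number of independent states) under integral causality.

2  (C1, C2 all integral)

b2 stroke→Sf1  (Sf1: flow source, stroke at near end)
b0 stroke→J1  (1-jn J1 has f-setter on 2)
b3 stroke→J1  (common-f at J1 fixed by 2)
b1 stroke→J2  (J2: bond 0 brought flow, rest push out)
b4 stroke→J2  (1-jn J2 has f-setter on 0)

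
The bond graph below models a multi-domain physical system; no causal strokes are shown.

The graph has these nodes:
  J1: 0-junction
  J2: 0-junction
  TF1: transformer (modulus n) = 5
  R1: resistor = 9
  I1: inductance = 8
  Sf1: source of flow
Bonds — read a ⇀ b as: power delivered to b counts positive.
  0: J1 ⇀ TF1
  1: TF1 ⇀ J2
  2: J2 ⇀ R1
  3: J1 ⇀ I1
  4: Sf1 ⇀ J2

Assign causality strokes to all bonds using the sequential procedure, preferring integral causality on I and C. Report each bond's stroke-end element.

β0 |J1
β1 |TF1
β2 |J2
β3 |I1
β4 |Sf1

#4 |Sf1  (Sf1 (Sf) sets flow on bond)
#3 |I1  (I1: I, integral causality)
#0 |J1  (J1 needs exactly one e-in)
#1 |TF1  (TF1: transformer flips bond 0)
#2 |J2  (J2: last free bond brings effort in)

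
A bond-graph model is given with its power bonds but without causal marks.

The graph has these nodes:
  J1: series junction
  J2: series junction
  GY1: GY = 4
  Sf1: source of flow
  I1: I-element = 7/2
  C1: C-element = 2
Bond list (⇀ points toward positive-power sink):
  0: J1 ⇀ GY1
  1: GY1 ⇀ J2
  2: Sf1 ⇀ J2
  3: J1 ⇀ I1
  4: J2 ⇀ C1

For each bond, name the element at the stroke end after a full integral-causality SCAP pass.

#0 →J1
#1 →J2
#2 →Sf1
#3 →I1
#4 →J2

b2 |Sf1  (Sf1 (Sf) sets flow on bond)
b1 |J2  (J2 flow already set via bond 2)
b4 |J2  (common-f at J2 fixed by 2)
b0 |J1  (GY1: gyrator matches bond 1)
b3 |I1  (J1: last free bond brings flow in)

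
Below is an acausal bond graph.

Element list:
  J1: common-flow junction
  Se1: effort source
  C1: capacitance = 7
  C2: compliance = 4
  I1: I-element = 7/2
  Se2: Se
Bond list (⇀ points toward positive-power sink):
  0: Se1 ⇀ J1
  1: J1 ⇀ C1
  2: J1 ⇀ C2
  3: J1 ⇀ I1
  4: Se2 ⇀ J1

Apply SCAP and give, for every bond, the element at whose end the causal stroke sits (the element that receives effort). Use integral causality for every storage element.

β0 stroke at J1
β1 stroke at J1
β2 stroke at J1
β3 stroke at I1
β4 stroke at J1

#0 →J1  (Se1 fixes effort; stroke away)
#4 →J1  (Se2 (Se) sets effort on bond)
#1 →J1  (prefer integral on C1)
#2 →J1  (prefer integral on C2)
#3 →I1  (J1 needs exactly one f-in)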